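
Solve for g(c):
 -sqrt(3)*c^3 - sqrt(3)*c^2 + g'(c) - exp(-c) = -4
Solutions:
 g(c) = C1 + sqrt(3)*c^4/4 + sqrt(3)*c^3/3 - 4*c - exp(-c)


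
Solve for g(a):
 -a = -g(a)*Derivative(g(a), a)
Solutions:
 g(a) = -sqrt(C1 + a^2)
 g(a) = sqrt(C1 + a^2)


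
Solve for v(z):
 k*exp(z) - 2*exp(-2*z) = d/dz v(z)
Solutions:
 v(z) = C1 + k*exp(z) + exp(-2*z)


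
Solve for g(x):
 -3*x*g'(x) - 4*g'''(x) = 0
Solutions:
 g(x) = C1 + Integral(C2*airyai(-6^(1/3)*x/2) + C3*airybi(-6^(1/3)*x/2), x)


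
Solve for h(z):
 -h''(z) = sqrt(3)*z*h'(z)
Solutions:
 h(z) = C1 + C2*erf(sqrt(2)*3^(1/4)*z/2)


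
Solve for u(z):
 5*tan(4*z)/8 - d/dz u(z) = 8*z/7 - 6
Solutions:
 u(z) = C1 - 4*z^2/7 + 6*z - 5*log(cos(4*z))/32


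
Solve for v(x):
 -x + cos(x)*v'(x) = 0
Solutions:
 v(x) = C1 + Integral(x/cos(x), x)


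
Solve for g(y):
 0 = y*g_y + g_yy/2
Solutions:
 g(y) = C1 + C2*erf(y)


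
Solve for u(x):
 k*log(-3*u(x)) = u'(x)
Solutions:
 Integral(1/(log(-_y) + log(3)), (_y, u(x))) = C1 + k*x


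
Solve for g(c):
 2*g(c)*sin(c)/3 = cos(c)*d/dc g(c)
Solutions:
 g(c) = C1/cos(c)^(2/3)


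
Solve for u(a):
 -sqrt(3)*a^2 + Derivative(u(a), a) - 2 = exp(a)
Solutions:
 u(a) = C1 + sqrt(3)*a^3/3 + 2*a + exp(a)


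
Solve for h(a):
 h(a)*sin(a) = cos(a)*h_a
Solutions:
 h(a) = C1/cos(a)


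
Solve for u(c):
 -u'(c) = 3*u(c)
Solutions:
 u(c) = C1*exp(-3*c)


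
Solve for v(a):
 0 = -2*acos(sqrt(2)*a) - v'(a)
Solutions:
 v(a) = C1 - 2*a*acos(sqrt(2)*a) + sqrt(2)*sqrt(1 - 2*a^2)


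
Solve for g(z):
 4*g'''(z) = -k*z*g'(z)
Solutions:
 g(z) = C1 + Integral(C2*airyai(2^(1/3)*z*(-k)^(1/3)/2) + C3*airybi(2^(1/3)*z*(-k)^(1/3)/2), z)


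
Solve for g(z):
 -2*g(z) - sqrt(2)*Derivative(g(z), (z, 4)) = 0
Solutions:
 g(z) = (C1*sin(2^(5/8)*z/2) + C2*cos(2^(5/8)*z/2))*exp(-2^(5/8)*z/2) + (C3*sin(2^(5/8)*z/2) + C4*cos(2^(5/8)*z/2))*exp(2^(5/8)*z/2)


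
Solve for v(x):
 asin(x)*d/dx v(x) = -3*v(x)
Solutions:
 v(x) = C1*exp(-3*Integral(1/asin(x), x))


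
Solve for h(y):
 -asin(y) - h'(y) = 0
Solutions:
 h(y) = C1 - y*asin(y) - sqrt(1 - y^2)


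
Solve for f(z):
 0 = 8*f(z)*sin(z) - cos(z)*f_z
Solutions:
 f(z) = C1/cos(z)^8


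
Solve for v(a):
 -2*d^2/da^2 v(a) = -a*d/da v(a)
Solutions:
 v(a) = C1 + C2*erfi(a/2)


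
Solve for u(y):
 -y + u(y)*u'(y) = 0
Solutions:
 u(y) = -sqrt(C1 + y^2)
 u(y) = sqrt(C1 + y^2)


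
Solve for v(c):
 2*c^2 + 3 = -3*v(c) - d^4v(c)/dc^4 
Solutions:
 v(c) = -2*c^2/3 + (C1*sin(sqrt(2)*3^(1/4)*c/2) + C2*cos(sqrt(2)*3^(1/4)*c/2))*exp(-sqrt(2)*3^(1/4)*c/2) + (C3*sin(sqrt(2)*3^(1/4)*c/2) + C4*cos(sqrt(2)*3^(1/4)*c/2))*exp(sqrt(2)*3^(1/4)*c/2) - 1


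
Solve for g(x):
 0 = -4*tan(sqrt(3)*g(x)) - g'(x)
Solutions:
 g(x) = sqrt(3)*(pi - asin(C1*exp(-4*sqrt(3)*x)))/3
 g(x) = sqrt(3)*asin(C1*exp(-4*sqrt(3)*x))/3


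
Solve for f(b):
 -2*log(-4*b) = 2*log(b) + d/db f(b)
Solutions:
 f(b) = C1 - 4*b*log(b) + 2*b*(-2*log(2) + 2 - I*pi)


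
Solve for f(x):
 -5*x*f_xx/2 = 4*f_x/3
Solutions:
 f(x) = C1 + C2*x^(7/15)


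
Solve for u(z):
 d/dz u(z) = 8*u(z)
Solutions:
 u(z) = C1*exp(8*z)


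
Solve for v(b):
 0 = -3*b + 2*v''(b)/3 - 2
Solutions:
 v(b) = C1 + C2*b + 3*b^3/4 + 3*b^2/2


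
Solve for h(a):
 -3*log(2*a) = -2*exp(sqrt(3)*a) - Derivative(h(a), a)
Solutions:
 h(a) = C1 + 3*a*log(a) + 3*a*(-1 + log(2)) - 2*sqrt(3)*exp(sqrt(3)*a)/3


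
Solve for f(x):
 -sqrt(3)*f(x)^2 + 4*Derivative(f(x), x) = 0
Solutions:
 f(x) = -4/(C1 + sqrt(3)*x)


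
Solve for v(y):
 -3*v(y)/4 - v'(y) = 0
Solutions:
 v(y) = C1*exp(-3*y/4)


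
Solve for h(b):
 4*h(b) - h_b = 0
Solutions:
 h(b) = C1*exp(4*b)


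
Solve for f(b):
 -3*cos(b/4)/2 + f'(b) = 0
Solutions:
 f(b) = C1 + 6*sin(b/4)


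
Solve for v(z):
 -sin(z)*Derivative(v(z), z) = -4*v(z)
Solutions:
 v(z) = C1*(cos(z)^2 - 2*cos(z) + 1)/(cos(z)^2 + 2*cos(z) + 1)


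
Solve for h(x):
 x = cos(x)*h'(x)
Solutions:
 h(x) = C1 + Integral(x/cos(x), x)


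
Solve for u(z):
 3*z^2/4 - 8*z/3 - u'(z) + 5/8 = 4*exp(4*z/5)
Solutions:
 u(z) = C1 + z^3/4 - 4*z^2/3 + 5*z/8 - 5*exp(4*z/5)


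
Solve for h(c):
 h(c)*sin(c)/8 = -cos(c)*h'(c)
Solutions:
 h(c) = C1*cos(c)^(1/8)


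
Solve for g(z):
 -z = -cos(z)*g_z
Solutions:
 g(z) = C1 + Integral(z/cos(z), z)


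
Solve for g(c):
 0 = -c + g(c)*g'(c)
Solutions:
 g(c) = -sqrt(C1 + c^2)
 g(c) = sqrt(C1 + c^2)


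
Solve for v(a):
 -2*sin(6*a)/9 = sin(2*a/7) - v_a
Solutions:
 v(a) = C1 - 7*cos(2*a/7)/2 - cos(6*a)/27


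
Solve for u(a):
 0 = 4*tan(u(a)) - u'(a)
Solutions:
 u(a) = pi - asin(C1*exp(4*a))
 u(a) = asin(C1*exp(4*a))


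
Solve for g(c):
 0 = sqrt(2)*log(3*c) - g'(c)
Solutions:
 g(c) = C1 + sqrt(2)*c*log(c) - sqrt(2)*c + sqrt(2)*c*log(3)


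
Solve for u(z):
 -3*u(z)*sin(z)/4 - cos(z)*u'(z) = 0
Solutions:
 u(z) = C1*cos(z)^(3/4)


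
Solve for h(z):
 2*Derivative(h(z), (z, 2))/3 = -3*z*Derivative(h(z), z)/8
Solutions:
 h(z) = C1 + C2*erf(3*sqrt(2)*z/8)


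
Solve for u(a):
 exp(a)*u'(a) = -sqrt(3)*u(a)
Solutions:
 u(a) = C1*exp(sqrt(3)*exp(-a))


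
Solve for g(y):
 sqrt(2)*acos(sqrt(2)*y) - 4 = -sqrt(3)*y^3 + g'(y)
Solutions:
 g(y) = C1 + sqrt(3)*y^4/4 - 4*y + sqrt(2)*(y*acos(sqrt(2)*y) - sqrt(2)*sqrt(1 - 2*y^2)/2)


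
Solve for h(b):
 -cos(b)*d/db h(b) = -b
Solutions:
 h(b) = C1 + Integral(b/cos(b), b)


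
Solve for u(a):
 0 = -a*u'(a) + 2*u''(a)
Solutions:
 u(a) = C1 + C2*erfi(a/2)


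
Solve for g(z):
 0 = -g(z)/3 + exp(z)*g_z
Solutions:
 g(z) = C1*exp(-exp(-z)/3)


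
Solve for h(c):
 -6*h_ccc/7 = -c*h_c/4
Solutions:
 h(c) = C1 + Integral(C2*airyai(3^(2/3)*7^(1/3)*c/6) + C3*airybi(3^(2/3)*7^(1/3)*c/6), c)


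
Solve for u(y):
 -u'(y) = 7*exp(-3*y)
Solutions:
 u(y) = C1 + 7*exp(-3*y)/3


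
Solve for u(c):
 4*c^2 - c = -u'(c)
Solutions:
 u(c) = C1 - 4*c^3/3 + c^2/2


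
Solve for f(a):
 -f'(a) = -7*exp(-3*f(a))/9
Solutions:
 f(a) = log(C1 + 7*a/3)/3
 f(a) = log((-1 - sqrt(3)*I)*(C1 + 7*a/3)^(1/3)/2)
 f(a) = log((-1 + sqrt(3)*I)*(C1 + 7*a/3)^(1/3)/2)


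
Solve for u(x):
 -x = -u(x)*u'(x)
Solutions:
 u(x) = -sqrt(C1 + x^2)
 u(x) = sqrt(C1 + x^2)


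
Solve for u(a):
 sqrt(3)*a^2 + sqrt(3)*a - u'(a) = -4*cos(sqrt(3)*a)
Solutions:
 u(a) = C1 + sqrt(3)*a^3/3 + sqrt(3)*a^2/2 + 4*sqrt(3)*sin(sqrt(3)*a)/3


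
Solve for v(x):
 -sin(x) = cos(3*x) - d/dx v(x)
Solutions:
 v(x) = C1 + sin(3*x)/3 - cos(x)


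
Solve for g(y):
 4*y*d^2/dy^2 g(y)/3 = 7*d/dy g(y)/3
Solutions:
 g(y) = C1 + C2*y^(11/4)


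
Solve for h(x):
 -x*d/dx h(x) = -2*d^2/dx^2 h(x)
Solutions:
 h(x) = C1 + C2*erfi(x/2)


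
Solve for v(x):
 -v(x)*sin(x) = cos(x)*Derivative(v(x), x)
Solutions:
 v(x) = C1*cos(x)


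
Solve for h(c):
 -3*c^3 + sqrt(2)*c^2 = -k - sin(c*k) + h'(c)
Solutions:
 h(c) = C1 - 3*c^4/4 + sqrt(2)*c^3/3 + c*k - cos(c*k)/k


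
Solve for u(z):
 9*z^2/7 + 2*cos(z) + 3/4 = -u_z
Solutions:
 u(z) = C1 - 3*z^3/7 - 3*z/4 - 2*sin(z)


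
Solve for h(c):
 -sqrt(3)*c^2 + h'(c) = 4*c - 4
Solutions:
 h(c) = C1 + sqrt(3)*c^3/3 + 2*c^2 - 4*c


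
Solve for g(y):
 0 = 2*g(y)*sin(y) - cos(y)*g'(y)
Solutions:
 g(y) = C1/cos(y)^2


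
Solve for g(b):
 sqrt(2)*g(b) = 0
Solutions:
 g(b) = 0


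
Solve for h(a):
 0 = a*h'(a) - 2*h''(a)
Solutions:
 h(a) = C1 + C2*erfi(a/2)


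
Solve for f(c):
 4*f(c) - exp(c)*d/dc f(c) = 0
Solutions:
 f(c) = C1*exp(-4*exp(-c))


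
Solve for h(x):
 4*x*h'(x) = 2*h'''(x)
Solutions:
 h(x) = C1 + Integral(C2*airyai(2^(1/3)*x) + C3*airybi(2^(1/3)*x), x)


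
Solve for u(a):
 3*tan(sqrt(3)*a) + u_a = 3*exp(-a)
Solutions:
 u(a) = C1 - sqrt(3)*log(tan(sqrt(3)*a)^2 + 1)/2 - 3*exp(-a)


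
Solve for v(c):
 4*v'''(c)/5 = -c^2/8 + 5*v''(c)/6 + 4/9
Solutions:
 v(c) = C1 + C2*c + C3*exp(25*c/24) + c^4/80 + 6*c^3/125 - 1204*c^2/9375


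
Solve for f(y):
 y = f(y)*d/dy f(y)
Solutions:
 f(y) = -sqrt(C1 + y^2)
 f(y) = sqrt(C1 + y^2)


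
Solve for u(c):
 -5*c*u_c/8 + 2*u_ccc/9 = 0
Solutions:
 u(c) = C1 + Integral(C2*airyai(2^(2/3)*45^(1/3)*c/4) + C3*airybi(2^(2/3)*45^(1/3)*c/4), c)


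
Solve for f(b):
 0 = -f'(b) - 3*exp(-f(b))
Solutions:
 f(b) = log(C1 - 3*b)


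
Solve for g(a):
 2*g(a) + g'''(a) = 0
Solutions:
 g(a) = C3*exp(-2^(1/3)*a) + (C1*sin(2^(1/3)*sqrt(3)*a/2) + C2*cos(2^(1/3)*sqrt(3)*a/2))*exp(2^(1/3)*a/2)


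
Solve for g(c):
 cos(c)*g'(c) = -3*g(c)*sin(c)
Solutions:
 g(c) = C1*cos(c)^3


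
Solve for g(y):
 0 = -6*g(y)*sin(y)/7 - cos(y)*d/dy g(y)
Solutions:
 g(y) = C1*cos(y)^(6/7)


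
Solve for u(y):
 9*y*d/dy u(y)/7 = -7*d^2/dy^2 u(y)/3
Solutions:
 u(y) = C1 + C2*erf(3*sqrt(6)*y/14)


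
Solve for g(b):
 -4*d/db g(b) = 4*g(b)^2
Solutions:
 g(b) = 1/(C1 + b)


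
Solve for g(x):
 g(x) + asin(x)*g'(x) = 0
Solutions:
 g(x) = C1*exp(-Integral(1/asin(x), x))


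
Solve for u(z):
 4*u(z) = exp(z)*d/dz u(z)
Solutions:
 u(z) = C1*exp(-4*exp(-z))


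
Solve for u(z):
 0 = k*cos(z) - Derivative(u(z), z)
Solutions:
 u(z) = C1 + k*sin(z)


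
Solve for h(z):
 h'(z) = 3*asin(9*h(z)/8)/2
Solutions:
 Integral(1/asin(9*_y/8), (_y, h(z))) = C1 + 3*z/2


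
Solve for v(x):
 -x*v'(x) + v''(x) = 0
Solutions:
 v(x) = C1 + C2*erfi(sqrt(2)*x/2)


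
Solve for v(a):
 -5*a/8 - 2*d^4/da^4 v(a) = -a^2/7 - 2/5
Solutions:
 v(a) = C1 + C2*a + C3*a^2 + C4*a^3 + a^6/5040 - a^5/384 + a^4/120


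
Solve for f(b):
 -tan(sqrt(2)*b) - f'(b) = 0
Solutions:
 f(b) = C1 + sqrt(2)*log(cos(sqrt(2)*b))/2


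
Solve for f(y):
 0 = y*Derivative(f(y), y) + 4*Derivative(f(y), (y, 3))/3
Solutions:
 f(y) = C1 + Integral(C2*airyai(-6^(1/3)*y/2) + C3*airybi(-6^(1/3)*y/2), y)


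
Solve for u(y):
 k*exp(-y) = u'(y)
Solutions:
 u(y) = C1 - k*exp(-y)


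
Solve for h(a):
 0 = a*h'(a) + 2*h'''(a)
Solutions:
 h(a) = C1 + Integral(C2*airyai(-2^(2/3)*a/2) + C3*airybi(-2^(2/3)*a/2), a)


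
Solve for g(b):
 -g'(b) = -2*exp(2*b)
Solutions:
 g(b) = C1 + exp(2*b)


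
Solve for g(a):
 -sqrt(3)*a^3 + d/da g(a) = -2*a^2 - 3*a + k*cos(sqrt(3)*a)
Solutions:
 g(a) = C1 + sqrt(3)*a^4/4 - 2*a^3/3 - 3*a^2/2 + sqrt(3)*k*sin(sqrt(3)*a)/3


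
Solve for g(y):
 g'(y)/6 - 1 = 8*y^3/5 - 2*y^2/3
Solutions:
 g(y) = C1 + 12*y^4/5 - 4*y^3/3 + 6*y


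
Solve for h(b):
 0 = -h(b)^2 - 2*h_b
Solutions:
 h(b) = 2/(C1 + b)


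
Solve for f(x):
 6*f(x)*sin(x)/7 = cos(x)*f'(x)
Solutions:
 f(x) = C1/cos(x)^(6/7)


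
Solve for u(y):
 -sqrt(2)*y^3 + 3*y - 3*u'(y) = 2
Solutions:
 u(y) = C1 - sqrt(2)*y^4/12 + y^2/2 - 2*y/3


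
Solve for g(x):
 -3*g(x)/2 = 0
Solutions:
 g(x) = 0


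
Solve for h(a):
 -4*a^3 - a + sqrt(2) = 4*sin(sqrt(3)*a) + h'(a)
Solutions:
 h(a) = C1 - a^4 - a^2/2 + sqrt(2)*a + 4*sqrt(3)*cos(sqrt(3)*a)/3


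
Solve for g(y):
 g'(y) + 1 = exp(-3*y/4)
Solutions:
 g(y) = C1 - y - 4*exp(-3*y/4)/3


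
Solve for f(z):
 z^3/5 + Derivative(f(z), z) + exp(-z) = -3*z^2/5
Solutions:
 f(z) = C1 - z^4/20 - z^3/5 + exp(-z)


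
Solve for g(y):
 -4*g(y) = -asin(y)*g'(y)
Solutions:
 g(y) = C1*exp(4*Integral(1/asin(y), y))


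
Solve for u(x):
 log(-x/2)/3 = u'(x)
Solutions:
 u(x) = C1 + x*log(-x)/3 + x*(-1 - log(2))/3


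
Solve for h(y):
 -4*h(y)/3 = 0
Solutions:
 h(y) = 0


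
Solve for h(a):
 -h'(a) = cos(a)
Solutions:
 h(a) = C1 - sin(a)


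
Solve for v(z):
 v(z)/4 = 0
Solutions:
 v(z) = 0


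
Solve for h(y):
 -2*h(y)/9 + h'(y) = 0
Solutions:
 h(y) = C1*exp(2*y/9)


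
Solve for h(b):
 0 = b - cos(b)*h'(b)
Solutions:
 h(b) = C1 + Integral(b/cos(b), b)


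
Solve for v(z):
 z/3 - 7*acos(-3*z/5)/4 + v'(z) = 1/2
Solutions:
 v(z) = C1 - z^2/6 + 7*z*acos(-3*z/5)/4 + z/2 + 7*sqrt(25 - 9*z^2)/12


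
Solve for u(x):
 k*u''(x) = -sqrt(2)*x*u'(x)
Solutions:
 u(x) = C1 + C2*sqrt(k)*erf(2^(3/4)*x*sqrt(1/k)/2)


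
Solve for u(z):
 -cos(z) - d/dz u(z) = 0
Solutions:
 u(z) = C1 - sin(z)


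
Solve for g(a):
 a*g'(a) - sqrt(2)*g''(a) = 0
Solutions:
 g(a) = C1 + C2*erfi(2^(1/4)*a/2)


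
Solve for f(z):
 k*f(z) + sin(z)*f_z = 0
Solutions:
 f(z) = C1*exp(k*(-log(cos(z) - 1) + log(cos(z) + 1))/2)


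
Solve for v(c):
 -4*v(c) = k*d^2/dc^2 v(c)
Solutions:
 v(c) = C1*exp(-2*c*sqrt(-1/k)) + C2*exp(2*c*sqrt(-1/k))


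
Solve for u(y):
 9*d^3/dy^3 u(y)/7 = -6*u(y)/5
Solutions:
 u(y) = C3*exp(-14^(1/3)*15^(2/3)*y/15) + (C1*sin(14^(1/3)*3^(1/6)*5^(2/3)*y/10) + C2*cos(14^(1/3)*3^(1/6)*5^(2/3)*y/10))*exp(14^(1/3)*15^(2/3)*y/30)


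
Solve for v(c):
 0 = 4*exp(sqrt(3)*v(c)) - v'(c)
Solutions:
 v(c) = sqrt(3)*(2*log(-1/(C1 + 4*c)) - log(3))/6


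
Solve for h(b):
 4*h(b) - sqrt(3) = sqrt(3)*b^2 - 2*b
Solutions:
 h(b) = sqrt(3)*b^2/4 - b/2 + sqrt(3)/4


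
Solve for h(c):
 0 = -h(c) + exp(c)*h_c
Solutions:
 h(c) = C1*exp(-exp(-c))


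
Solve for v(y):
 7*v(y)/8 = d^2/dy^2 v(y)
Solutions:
 v(y) = C1*exp(-sqrt(14)*y/4) + C2*exp(sqrt(14)*y/4)


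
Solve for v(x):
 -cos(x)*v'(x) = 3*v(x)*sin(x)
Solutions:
 v(x) = C1*cos(x)^3


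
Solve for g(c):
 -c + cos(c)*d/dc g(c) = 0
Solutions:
 g(c) = C1 + Integral(c/cos(c), c)


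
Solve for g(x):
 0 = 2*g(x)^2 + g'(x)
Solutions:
 g(x) = 1/(C1 + 2*x)


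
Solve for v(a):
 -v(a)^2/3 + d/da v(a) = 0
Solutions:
 v(a) = -3/(C1 + a)


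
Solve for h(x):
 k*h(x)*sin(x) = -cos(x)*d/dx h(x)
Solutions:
 h(x) = C1*exp(k*log(cos(x)))


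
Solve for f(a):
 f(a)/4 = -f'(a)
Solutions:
 f(a) = C1*exp(-a/4)


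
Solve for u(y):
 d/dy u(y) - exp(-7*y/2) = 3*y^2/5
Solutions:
 u(y) = C1 + y^3/5 - 2*exp(-7*y/2)/7


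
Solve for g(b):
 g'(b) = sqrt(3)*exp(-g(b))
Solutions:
 g(b) = log(C1 + sqrt(3)*b)


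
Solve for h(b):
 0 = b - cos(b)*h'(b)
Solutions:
 h(b) = C1 + Integral(b/cos(b), b)


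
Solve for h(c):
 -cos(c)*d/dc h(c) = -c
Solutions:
 h(c) = C1 + Integral(c/cos(c), c)


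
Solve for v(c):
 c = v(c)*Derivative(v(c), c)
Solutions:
 v(c) = -sqrt(C1 + c^2)
 v(c) = sqrt(C1 + c^2)


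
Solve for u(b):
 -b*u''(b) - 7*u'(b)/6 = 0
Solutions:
 u(b) = C1 + C2/b^(1/6)


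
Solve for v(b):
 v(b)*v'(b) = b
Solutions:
 v(b) = -sqrt(C1 + b^2)
 v(b) = sqrt(C1 + b^2)


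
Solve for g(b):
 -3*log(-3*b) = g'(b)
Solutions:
 g(b) = C1 - 3*b*log(-b) + 3*b*(1 - log(3))


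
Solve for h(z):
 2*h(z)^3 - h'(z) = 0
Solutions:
 h(z) = -sqrt(2)*sqrt(-1/(C1 + 2*z))/2
 h(z) = sqrt(2)*sqrt(-1/(C1 + 2*z))/2


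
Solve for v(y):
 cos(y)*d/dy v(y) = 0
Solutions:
 v(y) = C1


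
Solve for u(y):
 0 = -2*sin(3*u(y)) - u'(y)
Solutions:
 u(y) = -acos((-C1 - exp(12*y))/(C1 - exp(12*y)))/3 + 2*pi/3
 u(y) = acos((-C1 - exp(12*y))/(C1 - exp(12*y)))/3


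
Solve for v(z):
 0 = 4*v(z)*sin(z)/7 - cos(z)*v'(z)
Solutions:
 v(z) = C1/cos(z)^(4/7)


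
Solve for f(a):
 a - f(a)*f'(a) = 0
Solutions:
 f(a) = -sqrt(C1 + a^2)
 f(a) = sqrt(C1 + a^2)


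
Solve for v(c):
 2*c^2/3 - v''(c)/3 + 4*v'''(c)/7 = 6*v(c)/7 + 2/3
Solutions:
 v(c) = C1*exp(c*(-(108*sqrt(107034) + 35335)^(1/3) - 49/(108*sqrt(107034) + 35335)^(1/3) + 14)/72)*sin(sqrt(3)*c*(-(108*sqrt(107034) + 35335)^(1/3) + 49/(108*sqrt(107034) + 35335)^(1/3))/72) + C2*exp(c*(-(108*sqrt(107034) + 35335)^(1/3) - 49/(108*sqrt(107034) + 35335)^(1/3) + 14)/72)*cos(sqrt(3)*c*(-(108*sqrt(107034) + 35335)^(1/3) + 49/(108*sqrt(107034) + 35335)^(1/3))/72) + C3*exp(c*(49/(108*sqrt(107034) + 35335)^(1/3) + 7 + (108*sqrt(107034) + 35335)^(1/3))/36) + 7*c^2/9 - 112/81


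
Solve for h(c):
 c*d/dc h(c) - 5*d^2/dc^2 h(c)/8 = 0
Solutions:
 h(c) = C1 + C2*erfi(2*sqrt(5)*c/5)


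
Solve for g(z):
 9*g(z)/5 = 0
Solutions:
 g(z) = 0


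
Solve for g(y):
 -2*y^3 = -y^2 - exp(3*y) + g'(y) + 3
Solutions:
 g(y) = C1 - y^4/2 + y^3/3 - 3*y + exp(3*y)/3


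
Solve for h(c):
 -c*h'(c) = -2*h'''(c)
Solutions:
 h(c) = C1 + Integral(C2*airyai(2^(2/3)*c/2) + C3*airybi(2^(2/3)*c/2), c)


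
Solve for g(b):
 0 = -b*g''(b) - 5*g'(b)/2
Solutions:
 g(b) = C1 + C2/b^(3/2)


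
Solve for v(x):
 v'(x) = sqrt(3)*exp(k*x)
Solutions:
 v(x) = C1 + sqrt(3)*exp(k*x)/k


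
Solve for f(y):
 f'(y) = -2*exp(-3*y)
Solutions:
 f(y) = C1 + 2*exp(-3*y)/3


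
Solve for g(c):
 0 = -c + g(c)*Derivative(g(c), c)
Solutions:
 g(c) = -sqrt(C1 + c^2)
 g(c) = sqrt(C1 + c^2)


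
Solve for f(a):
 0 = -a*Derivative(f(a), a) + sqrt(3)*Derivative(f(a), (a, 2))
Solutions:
 f(a) = C1 + C2*erfi(sqrt(2)*3^(3/4)*a/6)


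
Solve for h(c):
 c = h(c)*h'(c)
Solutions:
 h(c) = -sqrt(C1 + c^2)
 h(c) = sqrt(C1 + c^2)


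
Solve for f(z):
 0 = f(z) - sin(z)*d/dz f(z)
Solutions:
 f(z) = C1*sqrt(cos(z) - 1)/sqrt(cos(z) + 1)


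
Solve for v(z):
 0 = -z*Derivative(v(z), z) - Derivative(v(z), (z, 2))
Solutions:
 v(z) = C1 + C2*erf(sqrt(2)*z/2)


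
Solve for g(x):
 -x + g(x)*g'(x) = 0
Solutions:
 g(x) = -sqrt(C1 + x^2)
 g(x) = sqrt(C1 + x^2)


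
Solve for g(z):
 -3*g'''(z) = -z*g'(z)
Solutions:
 g(z) = C1 + Integral(C2*airyai(3^(2/3)*z/3) + C3*airybi(3^(2/3)*z/3), z)


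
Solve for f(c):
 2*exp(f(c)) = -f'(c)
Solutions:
 f(c) = log(1/(C1 + 2*c))


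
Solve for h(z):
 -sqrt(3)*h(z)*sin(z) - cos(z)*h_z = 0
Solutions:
 h(z) = C1*cos(z)^(sqrt(3))


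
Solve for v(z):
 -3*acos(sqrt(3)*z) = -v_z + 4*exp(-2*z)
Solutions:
 v(z) = C1 + 3*z*acos(sqrt(3)*z) - sqrt(3)*sqrt(1 - 3*z^2) - 2*exp(-2*z)


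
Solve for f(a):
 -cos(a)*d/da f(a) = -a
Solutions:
 f(a) = C1 + Integral(a/cos(a), a)


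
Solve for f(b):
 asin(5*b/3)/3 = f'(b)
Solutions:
 f(b) = C1 + b*asin(5*b/3)/3 + sqrt(9 - 25*b^2)/15


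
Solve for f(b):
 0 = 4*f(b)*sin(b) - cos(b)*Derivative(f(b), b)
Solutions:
 f(b) = C1/cos(b)^4


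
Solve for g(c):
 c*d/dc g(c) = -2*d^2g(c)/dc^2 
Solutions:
 g(c) = C1 + C2*erf(c/2)


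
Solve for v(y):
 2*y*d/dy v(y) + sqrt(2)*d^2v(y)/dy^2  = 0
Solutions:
 v(y) = C1 + C2*erf(2^(3/4)*y/2)


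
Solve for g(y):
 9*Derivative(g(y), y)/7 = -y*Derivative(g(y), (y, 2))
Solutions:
 g(y) = C1 + C2/y^(2/7)


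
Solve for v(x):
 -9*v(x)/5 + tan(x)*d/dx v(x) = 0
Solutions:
 v(x) = C1*sin(x)^(9/5)


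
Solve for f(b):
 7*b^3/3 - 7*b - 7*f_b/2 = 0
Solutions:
 f(b) = C1 + b^4/6 - b^2


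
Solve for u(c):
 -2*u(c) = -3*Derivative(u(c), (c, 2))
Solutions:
 u(c) = C1*exp(-sqrt(6)*c/3) + C2*exp(sqrt(6)*c/3)


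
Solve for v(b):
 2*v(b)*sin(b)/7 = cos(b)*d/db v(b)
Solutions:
 v(b) = C1/cos(b)^(2/7)


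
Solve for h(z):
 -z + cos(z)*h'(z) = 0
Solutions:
 h(z) = C1 + Integral(z/cos(z), z)


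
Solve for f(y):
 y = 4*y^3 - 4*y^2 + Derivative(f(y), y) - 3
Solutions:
 f(y) = C1 - y^4 + 4*y^3/3 + y^2/2 + 3*y


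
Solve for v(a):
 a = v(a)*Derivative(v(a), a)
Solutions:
 v(a) = -sqrt(C1 + a^2)
 v(a) = sqrt(C1 + a^2)


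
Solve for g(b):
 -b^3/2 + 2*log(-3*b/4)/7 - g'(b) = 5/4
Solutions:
 g(b) = C1 - b^4/8 + 2*b*log(-b)/7 + b*(-43 - 16*log(2) + 8*log(3))/28


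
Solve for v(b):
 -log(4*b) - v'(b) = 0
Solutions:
 v(b) = C1 - b*log(b) - b*log(4) + b


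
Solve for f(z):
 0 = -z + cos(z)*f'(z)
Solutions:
 f(z) = C1 + Integral(z/cos(z), z)


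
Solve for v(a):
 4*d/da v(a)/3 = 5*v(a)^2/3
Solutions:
 v(a) = -4/(C1 + 5*a)


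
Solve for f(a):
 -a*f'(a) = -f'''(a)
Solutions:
 f(a) = C1 + Integral(C2*airyai(a) + C3*airybi(a), a)


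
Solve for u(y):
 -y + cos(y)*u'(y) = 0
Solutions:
 u(y) = C1 + Integral(y/cos(y), y)


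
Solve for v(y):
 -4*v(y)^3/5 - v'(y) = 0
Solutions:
 v(y) = -sqrt(10)*sqrt(-1/(C1 - 4*y))/2
 v(y) = sqrt(10)*sqrt(-1/(C1 - 4*y))/2


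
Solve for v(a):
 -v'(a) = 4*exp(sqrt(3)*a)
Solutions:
 v(a) = C1 - 4*sqrt(3)*exp(sqrt(3)*a)/3


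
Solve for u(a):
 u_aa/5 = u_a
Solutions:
 u(a) = C1 + C2*exp(5*a)


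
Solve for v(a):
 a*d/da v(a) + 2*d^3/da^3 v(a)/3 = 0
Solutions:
 v(a) = C1 + Integral(C2*airyai(-2^(2/3)*3^(1/3)*a/2) + C3*airybi(-2^(2/3)*3^(1/3)*a/2), a)


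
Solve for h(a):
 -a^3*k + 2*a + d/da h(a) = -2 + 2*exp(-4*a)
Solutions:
 h(a) = C1 + a^4*k/4 - a^2 - 2*a - exp(-4*a)/2


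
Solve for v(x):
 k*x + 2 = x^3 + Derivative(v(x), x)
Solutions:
 v(x) = C1 + k*x^2/2 - x^4/4 + 2*x


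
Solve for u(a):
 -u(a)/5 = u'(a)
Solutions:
 u(a) = C1*exp(-a/5)


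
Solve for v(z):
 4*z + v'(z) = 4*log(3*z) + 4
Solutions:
 v(z) = C1 - 2*z^2 + 4*z*log(z) + z*log(81)


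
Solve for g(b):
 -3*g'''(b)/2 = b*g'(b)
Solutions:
 g(b) = C1 + Integral(C2*airyai(-2^(1/3)*3^(2/3)*b/3) + C3*airybi(-2^(1/3)*3^(2/3)*b/3), b)


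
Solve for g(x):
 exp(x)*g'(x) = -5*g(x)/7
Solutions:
 g(x) = C1*exp(5*exp(-x)/7)


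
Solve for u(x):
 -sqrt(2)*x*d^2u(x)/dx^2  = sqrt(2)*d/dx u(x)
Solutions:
 u(x) = C1 + C2*log(x)


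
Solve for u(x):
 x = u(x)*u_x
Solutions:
 u(x) = -sqrt(C1 + x^2)
 u(x) = sqrt(C1 + x^2)


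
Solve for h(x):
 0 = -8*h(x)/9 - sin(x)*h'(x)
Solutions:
 h(x) = C1*(cos(x) + 1)^(4/9)/(cos(x) - 1)^(4/9)


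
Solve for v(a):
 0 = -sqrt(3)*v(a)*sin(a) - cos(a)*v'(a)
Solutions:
 v(a) = C1*cos(a)^(sqrt(3))


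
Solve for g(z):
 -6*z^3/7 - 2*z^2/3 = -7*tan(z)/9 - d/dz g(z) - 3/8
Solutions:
 g(z) = C1 + 3*z^4/14 + 2*z^3/9 - 3*z/8 + 7*log(cos(z))/9


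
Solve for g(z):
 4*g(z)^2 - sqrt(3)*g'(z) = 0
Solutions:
 g(z) = -3/(C1 + 4*sqrt(3)*z)


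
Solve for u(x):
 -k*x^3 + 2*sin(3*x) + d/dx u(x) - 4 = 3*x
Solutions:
 u(x) = C1 + k*x^4/4 + 3*x^2/2 + 4*x + 2*cos(3*x)/3


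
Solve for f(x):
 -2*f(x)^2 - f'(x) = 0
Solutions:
 f(x) = 1/(C1 + 2*x)


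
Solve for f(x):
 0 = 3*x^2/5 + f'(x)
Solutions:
 f(x) = C1 - x^3/5


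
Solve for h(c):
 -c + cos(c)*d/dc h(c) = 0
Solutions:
 h(c) = C1 + Integral(c/cos(c), c)


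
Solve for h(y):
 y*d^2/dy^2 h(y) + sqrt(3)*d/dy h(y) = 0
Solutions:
 h(y) = C1 + C2*y^(1 - sqrt(3))


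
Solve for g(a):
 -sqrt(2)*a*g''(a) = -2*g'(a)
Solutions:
 g(a) = C1 + C2*a^(1 + sqrt(2))


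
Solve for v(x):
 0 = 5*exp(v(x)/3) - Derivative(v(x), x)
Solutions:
 v(x) = 3*log(-1/(C1 + 5*x)) + 3*log(3)


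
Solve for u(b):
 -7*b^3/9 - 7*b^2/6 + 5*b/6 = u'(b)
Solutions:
 u(b) = C1 - 7*b^4/36 - 7*b^3/18 + 5*b^2/12


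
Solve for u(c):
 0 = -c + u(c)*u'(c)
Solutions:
 u(c) = -sqrt(C1 + c^2)
 u(c) = sqrt(C1 + c^2)


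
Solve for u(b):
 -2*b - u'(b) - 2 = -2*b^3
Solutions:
 u(b) = C1 + b^4/2 - b^2 - 2*b


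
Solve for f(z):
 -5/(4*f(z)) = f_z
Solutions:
 f(z) = -sqrt(C1 - 10*z)/2
 f(z) = sqrt(C1 - 10*z)/2


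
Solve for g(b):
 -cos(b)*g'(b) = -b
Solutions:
 g(b) = C1 + Integral(b/cos(b), b)


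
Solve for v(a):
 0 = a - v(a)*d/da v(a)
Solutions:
 v(a) = -sqrt(C1 + a^2)
 v(a) = sqrt(C1 + a^2)


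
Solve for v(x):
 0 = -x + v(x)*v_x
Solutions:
 v(x) = -sqrt(C1 + x^2)
 v(x) = sqrt(C1 + x^2)


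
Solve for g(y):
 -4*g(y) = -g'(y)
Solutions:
 g(y) = C1*exp(4*y)


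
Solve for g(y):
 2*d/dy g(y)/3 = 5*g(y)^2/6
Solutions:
 g(y) = -4/(C1 + 5*y)


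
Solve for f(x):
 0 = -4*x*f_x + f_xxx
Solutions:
 f(x) = C1 + Integral(C2*airyai(2^(2/3)*x) + C3*airybi(2^(2/3)*x), x)


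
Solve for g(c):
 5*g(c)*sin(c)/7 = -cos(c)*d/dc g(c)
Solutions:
 g(c) = C1*cos(c)^(5/7)


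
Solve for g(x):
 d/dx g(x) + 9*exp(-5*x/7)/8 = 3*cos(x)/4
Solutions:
 g(x) = C1 + 3*sin(x)/4 + 63*exp(-5*x/7)/40


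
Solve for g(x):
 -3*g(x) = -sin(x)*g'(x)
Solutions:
 g(x) = C1*(cos(x) - 1)^(3/2)/(cos(x) + 1)^(3/2)


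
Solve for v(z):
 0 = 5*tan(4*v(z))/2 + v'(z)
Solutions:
 v(z) = -asin(C1*exp(-10*z))/4 + pi/4
 v(z) = asin(C1*exp(-10*z))/4


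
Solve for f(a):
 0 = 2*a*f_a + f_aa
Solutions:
 f(a) = C1 + C2*erf(a)


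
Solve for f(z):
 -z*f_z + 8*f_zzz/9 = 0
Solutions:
 f(z) = C1 + Integral(C2*airyai(3^(2/3)*z/2) + C3*airybi(3^(2/3)*z/2), z)


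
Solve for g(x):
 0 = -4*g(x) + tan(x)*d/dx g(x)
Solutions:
 g(x) = C1*sin(x)^4


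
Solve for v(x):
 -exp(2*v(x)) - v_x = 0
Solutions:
 v(x) = log(-sqrt(-1/(C1 - x))) - log(2)/2
 v(x) = log(-1/(C1 - x))/2 - log(2)/2


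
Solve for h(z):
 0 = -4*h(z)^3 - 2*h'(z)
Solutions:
 h(z) = -sqrt(2)*sqrt(-1/(C1 - 2*z))/2
 h(z) = sqrt(2)*sqrt(-1/(C1 - 2*z))/2


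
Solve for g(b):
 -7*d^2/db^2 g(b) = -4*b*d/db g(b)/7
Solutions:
 g(b) = C1 + C2*erfi(sqrt(2)*b/7)


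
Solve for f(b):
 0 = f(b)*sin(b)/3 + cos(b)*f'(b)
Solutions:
 f(b) = C1*cos(b)^(1/3)


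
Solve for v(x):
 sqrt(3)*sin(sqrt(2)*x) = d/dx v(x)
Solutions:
 v(x) = C1 - sqrt(6)*cos(sqrt(2)*x)/2


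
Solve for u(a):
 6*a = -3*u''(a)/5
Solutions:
 u(a) = C1 + C2*a - 5*a^3/3


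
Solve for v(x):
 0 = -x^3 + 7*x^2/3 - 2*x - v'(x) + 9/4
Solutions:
 v(x) = C1 - x^4/4 + 7*x^3/9 - x^2 + 9*x/4


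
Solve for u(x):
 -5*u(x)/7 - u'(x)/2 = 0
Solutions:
 u(x) = C1*exp(-10*x/7)


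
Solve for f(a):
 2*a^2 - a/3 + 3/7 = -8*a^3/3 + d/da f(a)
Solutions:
 f(a) = C1 + 2*a^4/3 + 2*a^3/3 - a^2/6 + 3*a/7


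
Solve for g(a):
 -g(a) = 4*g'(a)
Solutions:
 g(a) = C1*exp(-a/4)


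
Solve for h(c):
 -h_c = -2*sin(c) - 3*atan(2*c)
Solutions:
 h(c) = C1 + 3*c*atan(2*c) - 3*log(4*c^2 + 1)/4 - 2*cos(c)


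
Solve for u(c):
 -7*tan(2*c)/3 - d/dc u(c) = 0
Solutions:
 u(c) = C1 + 7*log(cos(2*c))/6


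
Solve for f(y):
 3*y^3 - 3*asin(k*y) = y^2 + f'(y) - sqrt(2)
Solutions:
 f(y) = C1 + 3*y^4/4 - y^3/3 + sqrt(2)*y - 3*Piecewise((y*asin(k*y) + sqrt(-k^2*y^2 + 1)/k, Ne(k, 0)), (0, True))


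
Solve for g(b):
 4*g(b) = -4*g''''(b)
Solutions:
 g(b) = (C1*sin(sqrt(2)*b/2) + C2*cos(sqrt(2)*b/2))*exp(-sqrt(2)*b/2) + (C3*sin(sqrt(2)*b/2) + C4*cos(sqrt(2)*b/2))*exp(sqrt(2)*b/2)


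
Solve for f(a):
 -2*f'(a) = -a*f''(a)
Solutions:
 f(a) = C1 + C2*a^3


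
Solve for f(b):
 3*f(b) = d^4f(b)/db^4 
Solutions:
 f(b) = C1*exp(-3^(1/4)*b) + C2*exp(3^(1/4)*b) + C3*sin(3^(1/4)*b) + C4*cos(3^(1/4)*b)


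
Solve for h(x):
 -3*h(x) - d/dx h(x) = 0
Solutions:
 h(x) = C1*exp(-3*x)


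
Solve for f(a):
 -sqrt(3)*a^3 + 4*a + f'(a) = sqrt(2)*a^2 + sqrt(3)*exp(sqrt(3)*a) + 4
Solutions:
 f(a) = C1 + sqrt(3)*a^4/4 + sqrt(2)*a^3/3 - 2*a^2 + 4*a + exp(sqrt(3)*a)


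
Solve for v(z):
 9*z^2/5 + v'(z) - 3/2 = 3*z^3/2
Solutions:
 v(z) = C1 + 3*z^4/8 - 3*z^3/5 + 3*z/2


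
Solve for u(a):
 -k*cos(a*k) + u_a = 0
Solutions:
 u(a) = C1 + sin(a*k)


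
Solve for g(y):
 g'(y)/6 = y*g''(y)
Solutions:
 g(y) = C1 + C2*y^(7/6)


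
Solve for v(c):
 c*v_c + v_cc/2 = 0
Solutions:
 v(c) = C1 + C2*erf(c)


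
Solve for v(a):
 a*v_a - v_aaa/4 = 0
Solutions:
 v(a) = C1 + Integral(C2*airyai(2^(2/3)*a) + C3*airybi(2^(2/3)*a), a)


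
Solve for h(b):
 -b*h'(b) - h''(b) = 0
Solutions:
 h(b) = C1 + C2*erf(sqrt(2)*b/2)


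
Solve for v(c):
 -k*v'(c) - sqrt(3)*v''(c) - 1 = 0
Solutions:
 v(c) = C1 + C2*exp(-sqrt(3)*c*k/3) - c/k


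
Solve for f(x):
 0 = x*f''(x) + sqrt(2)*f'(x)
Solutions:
 f(x) = C1 + C2*x^(1 - sqrt(2))


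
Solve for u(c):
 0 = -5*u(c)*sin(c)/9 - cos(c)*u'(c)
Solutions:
 u(c) = C1*cos(c)^(5/9)


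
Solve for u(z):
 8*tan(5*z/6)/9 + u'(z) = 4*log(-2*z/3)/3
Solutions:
 u(z) = C1 + 4*z*log(-z)/3 - 4*z*log(3)/3 - 4*z/3 + 4*z*log(2)/3 + 16*log(cos(5*z/6))/15


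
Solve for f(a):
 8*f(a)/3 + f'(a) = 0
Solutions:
 f(a) = C1*exp(-8*a/3)


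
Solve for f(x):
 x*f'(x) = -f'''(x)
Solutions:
 f(x) = C1 + Integral(C2*airyai(-x) + C3*airybi(-x), x)


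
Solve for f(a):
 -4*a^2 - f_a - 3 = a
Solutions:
 f(a) = C1 - 4*a^3/3 - a^2/2 - 3*a


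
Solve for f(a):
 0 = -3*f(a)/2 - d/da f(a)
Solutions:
 f(a) = C1*exp(-3*a/2)


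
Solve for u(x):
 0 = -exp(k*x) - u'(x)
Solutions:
 u(x) = C1 - exp(k*x)/k


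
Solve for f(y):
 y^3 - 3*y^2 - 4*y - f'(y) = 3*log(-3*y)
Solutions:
 f(y) = C1 + y^4/4 - y^3 - 2*y^2 - 3*y*log(-y) + 3*y*(1 - log(3))


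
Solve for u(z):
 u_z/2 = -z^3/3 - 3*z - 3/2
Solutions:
 u(z) = C1 - z^4/6 - 3*z^2 - 3*z


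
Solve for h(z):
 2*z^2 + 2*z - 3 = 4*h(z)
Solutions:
 h(z) = z^2/2 + z/2 - 3/4


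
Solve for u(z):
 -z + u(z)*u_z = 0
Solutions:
 u(z) = -sqrt(C1 + z^2)
 u(z) = sqrt(C1 + z^2)


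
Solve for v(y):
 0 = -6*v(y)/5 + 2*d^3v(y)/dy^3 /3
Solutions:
 v(y) = C3*exp(15^(2/3)*y/5) + (C1*sin(3*3^(1/6)*5^(2/3)*y/10) + C2*cos(3*3^(1/6)*5^(2/3)*y/10))*exp(-15^(2/3)*y/10)


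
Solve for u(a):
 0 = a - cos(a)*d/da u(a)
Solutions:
 u(a) = C1 + Integral(a/cos(a), a)


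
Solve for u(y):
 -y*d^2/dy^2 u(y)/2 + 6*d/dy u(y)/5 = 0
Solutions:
 u(y) = C1 + C2*y^(17/5)


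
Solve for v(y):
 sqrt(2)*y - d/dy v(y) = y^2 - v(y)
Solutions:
 v(y) = C1*exp(y) + y^2 - sqrt(2)*y + 2*y - sqrt(2) + 2


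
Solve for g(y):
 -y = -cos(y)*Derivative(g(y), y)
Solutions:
 g(y) = C1 + Integral(y/cos(y), y)


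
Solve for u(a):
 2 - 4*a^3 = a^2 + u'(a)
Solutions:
 u(a) = C1 - a^4 - a^3/3 + 2*a


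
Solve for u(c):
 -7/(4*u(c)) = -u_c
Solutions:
 u(c) = -sqrt(C1 + 14*c)/2
 u(c) = sqrt(C1 + 14*c)/2


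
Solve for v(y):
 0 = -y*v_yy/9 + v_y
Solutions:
 v(y) = C1 + C2*y^10


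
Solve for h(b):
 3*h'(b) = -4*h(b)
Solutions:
 h(b) = C1*exp(-4*b/3)


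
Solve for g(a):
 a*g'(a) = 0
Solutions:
 g(a) = C1


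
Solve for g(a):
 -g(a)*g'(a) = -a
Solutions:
 g(a) = -sqrt(C1 + a^2)
 g(a) = sqrt(C1 + a^2)


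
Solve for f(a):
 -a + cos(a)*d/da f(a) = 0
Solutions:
 f(a) = C1 + Integral(a/cos(a), a)


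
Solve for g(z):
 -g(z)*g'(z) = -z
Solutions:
 g(z) = -sqrt(C1 + z^2)
 g(z) = sqrt(C1 + z^2)


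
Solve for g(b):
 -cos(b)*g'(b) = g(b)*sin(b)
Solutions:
 g(b) = C1*cos(b)


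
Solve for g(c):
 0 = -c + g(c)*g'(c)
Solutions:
 g(c) = -sqrt(C1 + c^2)
 g(c) = sqrt(C1 + c^2)


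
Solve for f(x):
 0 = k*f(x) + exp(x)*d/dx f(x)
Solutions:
 f(x) = C1*exp(k*exp(-x))


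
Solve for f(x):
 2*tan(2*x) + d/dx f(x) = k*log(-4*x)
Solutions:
 f(x) = C1 + k*x*(log(-x) - 1) + 2*k*x*log(2) + log(cos(2*x))


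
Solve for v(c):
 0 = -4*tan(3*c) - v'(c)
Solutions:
 v(c) = C1 + 4*log(cos(3*c))/3


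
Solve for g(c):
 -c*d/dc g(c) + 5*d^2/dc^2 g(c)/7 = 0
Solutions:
 g(c) = C1 + C2*erfi(sqrt(70)*c/10)


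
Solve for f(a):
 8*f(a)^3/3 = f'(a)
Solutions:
 f(a) = -sqrt(6)*sqrt(-1/(C1 + 8*a))/2
 f(a) = sqrt(6)*sqrt(-1/(C1 + 8*a))/2


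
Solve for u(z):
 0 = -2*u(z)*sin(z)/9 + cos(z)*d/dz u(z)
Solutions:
 u(z) = C1/cos(z)^(2/9)


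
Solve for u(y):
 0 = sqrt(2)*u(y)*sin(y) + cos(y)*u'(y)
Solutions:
 u(y) = C1*cos(y)^(sqrt(2))


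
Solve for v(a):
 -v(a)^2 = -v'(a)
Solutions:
 v(a) = -1/(C1 + a)


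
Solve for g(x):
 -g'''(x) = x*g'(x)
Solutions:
 g(x) = C1 + Integral(C2*airyai(-x) + C3*airybi(-x), x)


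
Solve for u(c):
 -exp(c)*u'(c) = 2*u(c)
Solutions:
 u(c) = C1*exp(2*exp(-c))


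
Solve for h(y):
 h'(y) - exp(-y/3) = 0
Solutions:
 h(y) = C1 - 3*exp(-y/3)


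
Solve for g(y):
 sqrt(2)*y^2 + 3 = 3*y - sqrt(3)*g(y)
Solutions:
 g(y) = -sqrt(6)*y^2/3 + sqrt(3)*y - sqrt(3)


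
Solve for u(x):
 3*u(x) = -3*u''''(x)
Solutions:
 u(x) = (C1*sin(sqrt(2)*x/2) + C2*cos(sqrt(2)*x/2))*exp(-sqrt(2)*x/2) + (C3*sin(sqrt(2)*x/2) + C4*cos(sqrt(2)*x/2))*exp(sqrt(2)*x/2)


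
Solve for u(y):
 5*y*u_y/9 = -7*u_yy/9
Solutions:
 u(y) = C1 + C2*erf(sqrt(70)*y/14)


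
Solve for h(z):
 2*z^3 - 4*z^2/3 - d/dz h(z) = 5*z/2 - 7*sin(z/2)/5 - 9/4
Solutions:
 h(z) = C1 + z^4/2 - 4*z^3/9 - 5*z^2/4 + 9*z/4 - 14*cos(z/2)/5


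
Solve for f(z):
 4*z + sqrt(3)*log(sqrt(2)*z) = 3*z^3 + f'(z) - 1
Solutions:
 f(z) = C1 - 3*z^4/4 + 2*z^2 + sqrt(3)*z*log(z) - sqrt(3)*z + sqrt(3)*z*log(2)/2 + z


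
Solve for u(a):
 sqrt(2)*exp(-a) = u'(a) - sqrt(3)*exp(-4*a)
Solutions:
 u(a) = C1 - sqrt(2)*exp(-a) - sqrt(3)*exp(-4*a)/4


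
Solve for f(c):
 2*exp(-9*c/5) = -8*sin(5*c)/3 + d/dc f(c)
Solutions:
 f(c) = C1 - 8*cos(5*c)/15 - 10*exp(-9*c/5)/9


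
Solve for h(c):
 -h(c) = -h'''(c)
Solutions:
 h(c) = C3*exp(c) + (C1*sin(sqrt(3)*c/2) + C2*cos(sqrt(3)*c/2))*exp(-c/2)


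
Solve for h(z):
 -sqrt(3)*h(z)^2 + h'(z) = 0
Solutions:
 h(z) = -1/(C1 + sqrt(3)*z)


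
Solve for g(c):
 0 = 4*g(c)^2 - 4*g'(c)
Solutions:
 g(c) = -1/(C1 + c)


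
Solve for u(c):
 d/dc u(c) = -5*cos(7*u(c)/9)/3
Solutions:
 5*c/3 - 9*log(sin(7*u(c)/9) - 1)/14 + 9*log(sin(7*u(c)/9) + 1)/14 = C1


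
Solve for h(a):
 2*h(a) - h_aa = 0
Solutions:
 h(a) = C1*exp(-sqrt(2)*a) + C2*exp(sqrt(2)*a)


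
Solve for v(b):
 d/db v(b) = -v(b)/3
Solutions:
 v(b) = C1*exp(-b/3)


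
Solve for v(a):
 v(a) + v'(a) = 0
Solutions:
 v(a) = C1*exp(-a)


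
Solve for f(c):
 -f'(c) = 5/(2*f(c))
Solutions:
 f(c) = -sqrt(C1 - 5*c)
 f(c) = sqrt(C1 - 5*c)


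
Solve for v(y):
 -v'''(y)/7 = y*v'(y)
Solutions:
 v(y) = C1 + Integral(C2*airyai(-7^(1/3)*y) + C3*airybi(-7^(1/3)*y), y)


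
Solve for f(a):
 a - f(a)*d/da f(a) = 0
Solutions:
 f(a) = -sqrt(C1 + a^2)
 f(a) = sqrt(C1 + a^2)


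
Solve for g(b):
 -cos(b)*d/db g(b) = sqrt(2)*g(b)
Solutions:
 g(b) = C1*(sin(b) - 1)^(sqrt(2)/2)/(sin(b) + 1)^(sqrt(2)/2)


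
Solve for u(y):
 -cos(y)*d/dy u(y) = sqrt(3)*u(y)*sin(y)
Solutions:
 u(y) = C1*cos(y)^(sqrt(3))


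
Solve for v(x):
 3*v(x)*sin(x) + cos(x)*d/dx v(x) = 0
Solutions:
 v(x) = C1*cos(x)^3


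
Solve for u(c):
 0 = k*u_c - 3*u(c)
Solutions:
 u(c) = C1*exp(3*c/k)


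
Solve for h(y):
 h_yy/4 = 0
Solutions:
 h(y) = C1 + C2*y


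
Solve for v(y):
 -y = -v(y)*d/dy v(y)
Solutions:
 v(y) = -sqrt(C1 + y^2)
 v(y) = sqrt(C1 + y^2)


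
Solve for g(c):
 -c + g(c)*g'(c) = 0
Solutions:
 g(c) = -sqrt(C1 + c^2)
 g(c) = sqrt(C1 + c^2)


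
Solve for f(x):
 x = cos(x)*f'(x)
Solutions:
 f(x) = C1 + Integral(x/cos(x), x)


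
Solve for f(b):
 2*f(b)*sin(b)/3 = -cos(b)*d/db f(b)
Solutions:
 f(b) = C1*cos(b)^(2/3)


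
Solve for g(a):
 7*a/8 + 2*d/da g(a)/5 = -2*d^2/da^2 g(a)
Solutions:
 g(a) = C1 + C2*exp(-a/5) - 35*a^2/32 + 175*a/16


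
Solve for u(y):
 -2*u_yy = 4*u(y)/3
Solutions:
 u(y) = C1*sin(sqrt(6)*y/3) + C2*cos(sqrt(6)*y/3)


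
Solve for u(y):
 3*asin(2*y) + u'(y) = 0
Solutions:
 u(y) = C1 - 3*y*asin(2*y) - 3*sqrt(1 - 4*y^2)/2


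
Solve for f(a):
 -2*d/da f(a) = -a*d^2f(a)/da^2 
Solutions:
 f(a) = C1 + C2*a^3


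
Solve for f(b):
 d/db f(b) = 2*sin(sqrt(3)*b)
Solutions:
 f(b) = C1 - 2*sqrt(3)*cos(sqrt(3)*b)/3


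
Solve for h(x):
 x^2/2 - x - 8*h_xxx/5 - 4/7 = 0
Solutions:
 h(x) = C1 + C2*x + C3*x^2 + x^5/192 - 5*x^4/192 - 5*x^3/84


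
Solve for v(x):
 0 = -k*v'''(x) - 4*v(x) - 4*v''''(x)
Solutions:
 v(x) = C1*exp(x*(-3*k - sqrt(3)*sqrt(3*k^2 + 16*6^(1/3)*(9*k^2 + sqrt(3)*sqrt(27*k^4 - 65536))^(1/3) + 512*6^(2/3)/(9*k^2 + sqrt(3)*sqrt(27*k^4 - 65536))^(1/3)) + sqrt(6)*sqrt(3*sqrt(3)*k^3/sqrt(3*k^2 + 16*6^(1/3)*(9*k^2 + sqrt(3)*sqrt(27*k^4 - 65536))^(1/3) + 512*6^(2/3)/(9*k^2 + sqrt(3)*sqrt(27*k^4 - 65536))^(1/3)) + 3*k^2 - 8*6^(1/3)*(9*k^2 + sqrt(3)*sqrt(27*k^4 - 65536))^(1/3) - 256*6^(2/3)/(9*k^2 + sqrt(3)*sqrt(27*k^4 - 65536))^(1/3)))/48) + C2*exp(x*(-3*k + sqrt(3)*sqrt(3*k^2 + 16*6^(1/3)*(9*k^2 + sqrt(3)*sqrt(27*k^4 - 65536))^(1/3) + 512*6^(2/3)/(9*k^2 + sqrt(3)*sqrt(27*k^4 - 65536))^(1/3)) - sqrt(6)*sqrt(-3*sqrt(3)*k^3/sqrt(3*k^2 + 16*6^(1/3)*(9*k^2 + sqrt(3)*sqrt(27*k^4 - 65536))^(1/3) + 512*6^(2/3)/(9*k^2 + sqrt(3)*sqrt(27*k^4 - 65536))^(1/3)) + 3*k^2 - 8*6^(1/3)*(9*k^2 + sqrt(3)*sqrt(27*k^4 - 65536))^(1/3) - 256*6^(2/3)/(9*k^2 + sqrt(3)*sqrt(27*k^4 - 65536))^(1/3)))/48) + C3*exp(x*(-3*k + sqrt(3)*sqrt(3*k^2 + 16*6^(1/3)*(9*k^2 + sqrt(3)*sqrt(27*k^4 - 65536))^(1/3) + 512*6^(2/3)/(9*k^2 + sqrt(3)*sqrt(27*k^4 - 65536))^(1/3)) + sqrt(6)*sqrt(-3*sqrt(3)*k^3/sqrt(3*k^2 + 16*6^(1/3)*(9*k^2 + sqrt(3)*sqrt(27*k^4 - 65536))^(1/3) + 512*6^(2/3)/(9*k^2 + sqrt(3)*sqrt(27*k^4 - 65536))^(1/3)) + 3*k^2 - 8*6^(1/3)*(9*k^2 + sqrt(3)*sqrt(27*k^4 - 65536))^(1/3) - 256*6^(2/3)/(9*k^2 + sqrt(3)*sqrt(27*k^4 - 65536))^(1/3)))/48) + C4*exp(-x*(3*k + sqrt(3)*sqrt(3*k^2 + 16*6^(1/3)*(9*k^2 + sqrt(3)*sqrt(27*k^4 - 65536))^(1/3) + 512*6^(2/3)/(9*k^2 + sqrt(3)*sqrt(27*k^4 - 65536))^(1/3)) + sqrt(6)*sqrt(3*sqrt(3)*k^3/sqrt(3*k^2 + 16*6^(1/3)*(9*k^2 + sqrt(3)*sqrt(27*k^4 - 65536))^(1/3) + 512*6^(2/3)/(9*k^2 + sqrt(3)*sqrt(27*k^4 - 65536))^(1/3)) + 3*k^2 - 8*6^(1/3)*(9*k^2 + sqrt(3)*sqrt(27*k^4 - 65536))^(1/3) - 256*6^(2/3)/(9*k^2 + sqrt(3)*sqrt(27*k^4 - 65536))^(1/3)))/48)


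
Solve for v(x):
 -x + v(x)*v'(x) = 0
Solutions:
 v(x) = -sqrt(C1 + x^2)
 v(x) = sqrt(C1 + x^2)


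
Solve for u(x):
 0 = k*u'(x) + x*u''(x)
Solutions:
 u(x) = C1 + x^(1 - re(k))*(C2*sin(log(x)*Abs(im(k))) + C3*cos(log(x)*im(k)))


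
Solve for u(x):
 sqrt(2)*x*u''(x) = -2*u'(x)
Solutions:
 u(x) = C1 + C2*x^(1 - sqrt(2))


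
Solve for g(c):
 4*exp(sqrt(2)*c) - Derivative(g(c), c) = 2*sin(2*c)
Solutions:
 g(c) = C1 + 2*sqrt(2)*exp(sqrt(2)*c) + cos(2*c)


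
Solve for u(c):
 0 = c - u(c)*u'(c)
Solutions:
 u(c) = -sqrt(C1 + c^2)
 u(c) = sqrt(C1 + c^2)


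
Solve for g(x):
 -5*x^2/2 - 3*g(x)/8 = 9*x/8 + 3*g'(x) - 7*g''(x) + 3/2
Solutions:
 g(x) = C1*exp(x*(6 - sqrt(78))/28) + C2*exp(x*(6 + sqrt(78))/28) - 20*x^2/3 + 311*x/3 - 9740/9


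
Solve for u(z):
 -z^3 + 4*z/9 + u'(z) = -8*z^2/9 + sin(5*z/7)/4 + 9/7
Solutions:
 u(z) = C1 + z^4/4 - 8*z^3/27 - 2*z^2/9 + 9*z/7 - 7*cos(5*z/7)/20


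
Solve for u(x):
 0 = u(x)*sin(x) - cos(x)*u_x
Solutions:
 u(x) = C1/cos(x)


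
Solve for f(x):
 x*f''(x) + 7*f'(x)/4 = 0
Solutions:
 f(x) = C1 + C2/x^(3/4)


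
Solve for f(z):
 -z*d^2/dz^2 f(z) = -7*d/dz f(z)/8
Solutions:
 f(z) = C1 + C2*z^(15/8)


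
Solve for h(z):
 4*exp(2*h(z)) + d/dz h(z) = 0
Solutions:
 h(z) = log(-sqrt(-1/(C1 - 4*z))) - log(2)/2
 h(z) = log(-1/(C1 - 4*z))/2 - log(2)/2


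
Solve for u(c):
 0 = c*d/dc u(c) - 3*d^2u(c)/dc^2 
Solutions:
 u(c) = C1 + C2*erfi(sqrt(6)*c/6)


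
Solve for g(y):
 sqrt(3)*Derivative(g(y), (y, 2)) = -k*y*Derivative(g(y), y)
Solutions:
 g(y) = Piecewise((-sqrt(2)*3^(1/4)*sqrt(pi)*C1*erf(sqrt(2)*3^(3/4)*sqrt(k)*y/6)/(2*sqrt(k)) - C2, (k > 0) | (k < 0)), (-C1*y - C2, True))


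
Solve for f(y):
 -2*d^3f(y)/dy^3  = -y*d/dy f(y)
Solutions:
 f(y) = C1 + Integral(C2*airyai(2^(2/3)*y/2) + C3*airybi(2^(2/3)*y/2), y)


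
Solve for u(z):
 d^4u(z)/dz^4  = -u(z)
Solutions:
 u(z) = (C1*sin(sqrt(2)*z/2) + C2*cos(sqrt(2)*z/2))*exp(-sqrt(2)*z/2) + (C3*sin(sqrt(2)*z/2) + C4*cos(sqrt(2)*z/2))*exp(sqrt(2)*z/2)


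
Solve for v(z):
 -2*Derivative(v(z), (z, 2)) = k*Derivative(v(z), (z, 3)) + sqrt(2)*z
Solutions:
 v(z) = C1 + C2*z + C3*exp(-2*z/k) + sqrt(2)*k*z^2/8 - sqrt(2)*z^3/12


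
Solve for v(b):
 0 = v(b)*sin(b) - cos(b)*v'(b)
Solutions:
 v(b) = C1/cos(b)


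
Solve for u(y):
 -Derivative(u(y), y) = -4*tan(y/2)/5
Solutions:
 u(y) = C1 - 8*log(cos(y/2))/5


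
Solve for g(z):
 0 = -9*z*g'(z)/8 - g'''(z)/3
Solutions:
 g(z) = C1 + Integral(C2*airyai(-3*z/2) + C3*airybi(-3*z/2), z)
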